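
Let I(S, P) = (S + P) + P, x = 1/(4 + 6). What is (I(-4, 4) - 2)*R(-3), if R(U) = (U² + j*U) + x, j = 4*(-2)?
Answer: 331/5 ≈ 66.200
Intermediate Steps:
x = ⅒ (x = 1/10 = ⅒ ≈ 0.10000)
I(S, P) = S + 2*P (I(S, P) = (P + S) + P = S + 2*P)
j = -8
R(U) = ⅒ + U² - 8*U (R(U) = (U² - 8*U) + ⅒ = ⅒ + U² - 8*U)
(I(-4, 4) - 2)*R(-3) = ((-4 + 2*4) - 2)*(⅒ + (-3)² - 8*(-3)) = ((-4 + 8) - 2)*(⅒ + 9 + 24) = (4 - 2)*(331/10) = 2*(331/10) = 331/5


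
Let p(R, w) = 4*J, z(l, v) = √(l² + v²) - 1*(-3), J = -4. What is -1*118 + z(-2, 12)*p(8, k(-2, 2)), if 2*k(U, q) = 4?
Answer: -166 - 32*√37 ≈ -360.65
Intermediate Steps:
k(U, q) = 2 (k(U, q) = (½)*4 = 2)
z(l, v) = 3 + √(l² + v²) (z(l, v) = √(l² + v²) + 3 = 3 + √(l² + v²))
p(R, w) = -16 (p(R, w) = 4*(-4) = -16)
-1*118 + z(-2, 12)*p(8, k(-2, 2)) = -1*118 + (3 + √((-2)² + 12²))*(-16) = -118 + (3 + √(4 + 144))*(-16) = -118 + (3 + √148)*(-16) = -118 + (3 + 2*√37)*(-16) = -118 + (-48 - 32*√37) = -166 - 32*√37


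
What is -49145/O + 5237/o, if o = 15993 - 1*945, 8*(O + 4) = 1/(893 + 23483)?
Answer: 144219123494027/11737906488 ≈ 12287.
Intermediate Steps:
O = -780031/195008 (O = -4 + 1/(8*(893 + 23483)) = -4 + (⅛)/24376 = -4 + (⅛)*(1/24376) = -4 + 1/195008 = -780031/195008 ≈ -4.0000)
o = 15048 (o = 15993 - 945 = 15048)
-49145/O + 5237/o = -49145/(-780031/195008) + 5237/15048 = -49145*(-195008/780031) + 5237*(1/15048) = 9583668160/780031 + 5237/15048 = 144219123494027/11737906488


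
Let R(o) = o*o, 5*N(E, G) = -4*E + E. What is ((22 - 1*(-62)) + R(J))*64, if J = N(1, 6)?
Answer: 134976/25 ≈ 5399.0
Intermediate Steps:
N(E, G) = -3*E/5 (N(E, G) = (-4*E + E)/5 = (-3*E)/5 = -3*E/5)
J = -⅗ (J = -⅗*1 = -⅗ ≈ -0.60000)
R(o) = o²
((22 - 1*(-62)) + R(J))*64 = ((22 - 1*(-62)) + (-⅗)²)*64 = ((22 + 62) + 9/25)*64 = (84 + 9/25)*64 = (2109/25)*64 = 134976/25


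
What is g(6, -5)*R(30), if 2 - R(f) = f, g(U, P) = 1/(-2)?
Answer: 14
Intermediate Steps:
g(U, P) = -1/2
R(f) = 2 - f
g(6, -5)*R(30) = -(2 - 1*30)/2 = -(2 - 30)/2 = -1/2*(-28) = 14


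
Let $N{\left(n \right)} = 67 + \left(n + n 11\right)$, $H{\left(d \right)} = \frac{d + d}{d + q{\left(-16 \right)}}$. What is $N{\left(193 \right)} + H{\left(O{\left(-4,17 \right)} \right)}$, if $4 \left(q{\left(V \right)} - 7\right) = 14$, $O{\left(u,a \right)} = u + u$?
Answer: $\frac{11883}{5} \approx 2376.6$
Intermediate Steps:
$O{\left(u,a \right)} = 2 u$
$q{\left(V \right)} = \frac{21}{2}$ ($q{\left(V \right)} = 7 + \frac{1}{4} \cdot 14 = 7 + \frac{7}{2} = \frac{21}{2}$)
$H{\left(d \right)} = \frac{2 d}{\frac{21}{2} + d}$ ($H{\left(d \right)} = \frac{d + d}{d + \frac{21}{2}} = \frac{2 d}{\frac{21}{2} + d}$)
$N{\left(n \right)} = 67 + 12 n$ ($N{\left(n \right)} = 67 + \left(n + 11 n\right) = 67 + 12 n$)
$N{\left(193 \right)} + H{\left(O{\left(-4,17 \right)} \right)} = \left(67 + 12 \cdot 193\right) + \frac{4 \cdot 2 \left(-4\right)}{21 + 2 \cdot 2 \left(-4\right)} = \left(67 + 2316\right) + 4 \left(-8\right) \frac{1}{21 + 2 \left(-8\right)} = 2383 + 4 \left(-8\right) \frac{1}{21 - 16} = 2383 + 4 \left(-8\right) \frac{1}{5} = 2383 - \frac{32}{5} = \frac{11883}{5}$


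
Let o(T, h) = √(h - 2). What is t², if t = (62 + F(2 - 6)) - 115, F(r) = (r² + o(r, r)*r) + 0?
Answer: 1273 + 296*I*√6 ≈ 1273.0 + 725.05*I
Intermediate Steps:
o(T, h) = √(-2 + h)
F(r) = r² + r*√(-2 + r) (F(r) = (r² + √(-2 + r)*r) + 0 = (r² + r*√(-2 + r)) + 0 = r² + r*√(-2 + r))
t = -37 - 4*I*√6 (t = (62 + (2 - 6)*((2 - 6) + √(-2 + (2 - 6)))) - 115 = (62 - 4*(-4 + √(-2 - 4))) - 115 = (62 - 4*(-4 + √(-6))) - 115 = (62 - 4*(-4 + I*√6)) - 115 = (62 + (16 - 4*I*√6)) - 115 = (78 - 4*I*√6) - 115 = -37 - 4*I*√6 ≈ -37.0 - 9.798*I)
t² = (-37 - 4*I*√6)²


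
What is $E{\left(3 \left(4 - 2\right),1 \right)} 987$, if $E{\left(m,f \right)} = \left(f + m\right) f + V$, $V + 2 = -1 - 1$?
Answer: $2961$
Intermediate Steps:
$V = -4$ ($V = -2 - 2 = -4$)
$E{\left(m,f \right)} = -4 + f \left(f + m\right)$ ($E{\left(m,f \right)} = \left(f + m\right) f - 4 = f \left(f + m\right) - 4 = -4 + f \left(f + m\right)$)
$E{\left(3 \left(4 - 2\right),1 \right)} 987 = \left(-4 + 1^{2} + 1 \cdot 3 \left(4 - 2\right)\right) 987 = \left(-4 + 1 + 1 \cdot 3 \cdot 2\right) 987 = \left(-4 + 1 + 1 \cdot 6\right) 987 = \left(-4 + 1 + 6\right) 987 = 3 \cdot 987 = 2961$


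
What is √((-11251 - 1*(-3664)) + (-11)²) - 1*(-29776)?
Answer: 29776 + I*√7466 ≈ 29776.0 + 86.406*I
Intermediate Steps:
√((-11251 - 1*(-3664)) + (-11)²) - 1*(-29776) = √((-11251 + 3664) + 121) + 29776 = √(-7587 + 121) + 29776 = √(-7466) + 29776 = I*√7466 + 29776 = 29776 + I*√7466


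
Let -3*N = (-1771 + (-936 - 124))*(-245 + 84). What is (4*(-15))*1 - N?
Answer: 455611/3 ≈ 1.5187e+5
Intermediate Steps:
N = -455791/3 (N = -(-1771 + (-936 - 124))*(-245 + 84)/3 = -(-1771 - 1060)*(-161)/3 = -(-2831)*(-161)/3 = -⅓*455791 = -455791/3 ≈ -1.5193e+5)
(4*(-15))*1 - N = (4*(-15))*1 - 1*(-455791/3) = -60*1 + 455791/3 = -60 + 455791/3 = 455611/3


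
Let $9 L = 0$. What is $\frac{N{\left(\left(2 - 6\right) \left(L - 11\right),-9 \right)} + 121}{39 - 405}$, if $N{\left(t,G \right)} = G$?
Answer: $- \frac{56}{183} \approx -0.30601$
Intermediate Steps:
$L = 0$ ($L = \frac{1}{9} \cdot 0 = 0$)
$\frac{N{\left(\left(2 - 6\right) \left(L - 11\right),-9 \right)} + 121}{39 - 405} = \frac{-9 + 121}{39 - 405} = \frac{112}{-366} = 112 \left(- \frac{1}{366}\right) = - \frac{56}{183}$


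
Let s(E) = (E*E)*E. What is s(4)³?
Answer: 262144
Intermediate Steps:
s(E) = E³ (s(E) = E²*E = E³)
s(4)³ = (4³)³ = 64³ = 262144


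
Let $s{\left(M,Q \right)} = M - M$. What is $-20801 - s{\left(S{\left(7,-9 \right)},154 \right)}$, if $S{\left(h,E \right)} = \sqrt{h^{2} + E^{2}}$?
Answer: $-20801$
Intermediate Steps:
$S{\left(h,E \right)} = \sqrt{E^{2} + h^{2}}$
$s{\left(M,Q \right)} = 0$
$-20801 - s{\left(S{\left(7,-9 \right)},154 \right)} = -20801 - 0 = -20801 + 0 = -20801$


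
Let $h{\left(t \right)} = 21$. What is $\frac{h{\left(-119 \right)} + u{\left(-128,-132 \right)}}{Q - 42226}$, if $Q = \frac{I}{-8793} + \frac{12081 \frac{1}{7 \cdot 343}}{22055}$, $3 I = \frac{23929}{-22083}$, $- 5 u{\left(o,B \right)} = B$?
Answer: $- \frac{1462156853257237599}{1302553478734169198398} \approx -0.0011225$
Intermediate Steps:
$u{\left(o,B \right)} = - \frac{B}{5}$
$I = - \frac{23929}{66249}$ ($I = \frac{23929 \frac{1}{-22083}}{3} = \frac{23929 \left(- \frac{1}{22083}\right)}{3} = \frac{1}{3} \left(- \frac{23929}{22083}\right) = - \frac{23929}{66249} \approx -0.3612$)
$Q = \frac{8304651790112}{30847190996988135}$ ($Q = - \frac{23929}{66249 \left(-8793\right)} + \frac{12081 \frac{1}{7 \cdot 343}}{22055} = \left(- \frac{23929}{66249}\right) \left(- \frac{1}{8793}\right) + \frac{12081}{2401} \cdot \frac{1}{22055} = \frac{23929}{582527457} + 12081 \cdot \frac{1}{2401} \cdot \frac{1}{22055} = \frac{23929}{582527457} + \frac{12081}{2401} \cdot \frac{1}{22055} = \frac{23929}{582527457} + \frac{12081}{52954055} = \frac{8304651790112}{30847190996988135} \approx 0.00026922$)
$\frac{h{\left(-119 \right)} + u{\left(-128,-132 \right)}}{Q - 42226} = \frac{21 - - \frac{132}{5}}{\frac{8304651790112}{30847190996988135} - 42226} = \frac{21 + \frac{132}{5}}{- \frac{1302553478734169198398}{30847190996988135}} = \frac{237}{5} \left(- \frac{30847190996988135}{1302553478734169198398}\right) = - \frac{1462156853257237599}{1302553478734169198398}$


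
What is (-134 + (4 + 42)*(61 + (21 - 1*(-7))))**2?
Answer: 15681600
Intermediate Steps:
(-134 + (4 + 42)*(61 + (21 - 1*(-7))))**2 = (-134 + 46*(61 + (21 + 7)))**2 = (-134 + 46*(61 + 28))**2 = (-134 + 46*89)**2 = (-134 + 4094)**2 = 3960**2 = 15681600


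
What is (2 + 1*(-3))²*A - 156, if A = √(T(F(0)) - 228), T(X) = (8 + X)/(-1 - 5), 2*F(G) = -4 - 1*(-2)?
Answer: -156 + 5*I*√330/6 ≈ -156.0 + 15.138*I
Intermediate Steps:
F(G) = -1 (F(G) = (-4 - 1*(-2))/2 = (-4 + 2)/2 = (½)*(-2) = -1)
T(X) = -4/3 - X/6 (T(X) = (8 + X)/(-6) = (8 + X)*(-⅙) = -4/3 - X/6)
A = 5*I*√330/6 (A = √((-4/3 - ⅙*(-1)) - 228) = √((-4/3 + ⅙) - 228) = √(-7/6 - 228) = √(-1375/6) = 5*I*√330/6 ≈ 15.138*I)
(2 + 1*(-3))²*A - 156 = (2 + 1*(-3))²*(5*I*√330/6) - 156 = (2 - 3)²*(5*I*√330/6) - 156 = (-1)²*(5*I*√330/6) - 156 = 1*(5*I*√330/6) - 156 = 5*I*√330/6 - 156 = -156 + 5*I*√330/6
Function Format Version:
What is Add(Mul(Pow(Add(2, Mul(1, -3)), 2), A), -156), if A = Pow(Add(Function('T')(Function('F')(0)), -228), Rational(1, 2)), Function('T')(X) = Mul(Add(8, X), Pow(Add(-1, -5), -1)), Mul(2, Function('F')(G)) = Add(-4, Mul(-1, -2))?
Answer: Add(-156, Mul(Rational(5, 6), I, Pow(330, Rational(1, 2)))) ≈ Add(-156.00, Mul(15.138, I))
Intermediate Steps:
Function('F')(G) = -1 (Function('F')(G) = Mul(Rational(1, 2), Add(-4, Mul(-1, -2))) = Mul(Rational(1, 2), Add(-4, 2)) = Mul(Rational(1, 2), -2) = -1)
Function('T')(X) = Add(Rational(-4, 3), Mul(Rational(-1, 6), X)) (Function('T')(X) = Mul(Add(8, X), Pow(-6, -1)) = Mul(Add(8, X), Rational(-1, 6)) = Add(Rational(-4, 3), Mul(Rational(-1, 6), X)))
A = Mul(Rational(5, 6), I, Pow(330, Rational(1, 2))) (A = Pow(Add(Add(Rational(-4, 3), Mul(Rational(-1, 6), -1)), -228), Rational(1, 2)) = Pow(Add(Add(Rational(-4, 3), Rational(1, 6)), -228), Rational(1, 2)) = Pow(Add(Rational(-7, 6), -228), Rational(1, 2)) = Pow(Rational(-1375, 6), Rational(1, 2)) = Mul(Rational(5, 6), I, Pow(330, Rational(1, 2))) ≈ Mul(15.138, I))
Add(Mul(Pow(Add(2, Mul(1, -3)), 2), A), -156) = Add(Mul(Pow(Add(2, Mul(1, -3)), 2), Mul(Rational(5, 6), I, Pow(330, Rational(1, 2)))), -156) = Add(Mul(Pow(Add(2, -3), 2), Mul(Rational(5, 6), I, Pow(330, Rational(1, 2)))), -156) = Add(Mul(Pow(-1, 2), Mul(Rational(5, 6), I, Pow(330, Rational(1, 2)))), -156) = Add(Mul(1, Mul(Rational(5, 6), I, Pow(330, Rational(1, 2)))), -156) = Add(Mul(Rational(5, 6), I, Pow(330, Rational(1, 2))), -156) = Add(-156, Mul(Rational(5, 6), I, Pow(330, Rational(1, 2))))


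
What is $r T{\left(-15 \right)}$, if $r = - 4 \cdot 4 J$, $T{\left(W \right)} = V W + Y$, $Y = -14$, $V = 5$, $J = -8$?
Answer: $-11392$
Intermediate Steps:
$T{\left(W \right)} = -14 + 5 W$ ($T{\left(W \right)} = 5 W - 14 = -14 + 5 W$)
$r = 128$ ($r = - 4 \cdot 4 \left(-8\right) = \left(-4\right) \left(-32\right) = 128$)
$r T{\left(-15 \right)} = 128 \left(-14 + 5 \left(-15\right)\right) = 128 \left(-14 - 75\right) = 128 \left(-89\right) = -11392$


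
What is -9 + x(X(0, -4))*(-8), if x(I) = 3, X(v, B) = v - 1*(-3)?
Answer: -33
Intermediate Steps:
X(v, B) = 3 + v (X(v, B) = v + 3 = 3 + v)
-9 + x(X(0, -4))*(-8) = -9 + 3*(-8) = -9 - 24 = -33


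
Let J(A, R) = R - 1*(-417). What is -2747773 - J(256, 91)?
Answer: -2748281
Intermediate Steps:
J(A, R) = 417 + R (J(A, R) = R + 417 = 417 + R)
-2747773 - J(256, 91) = -2747773 - (417 + 91) = -2747773 - 1*508 = -2747773 - 508 = -2748281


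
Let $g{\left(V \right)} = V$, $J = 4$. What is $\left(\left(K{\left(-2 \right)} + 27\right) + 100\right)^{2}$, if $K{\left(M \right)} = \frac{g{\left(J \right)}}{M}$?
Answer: $15625$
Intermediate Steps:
$K{\left(M \right)} = \frac{4}{M}$
$\left(\left(K{\left(-2 \right)} + 27\right) + 100\right)^{2} = \left(\left(\frac{4}{-2} + 27\right) + 100\right)^{2} = \left(\left(4 \left(- \frac{1}{2}\right) + 27\right) + 100\right)^{2} = \left(\left(-2 + 27\right) + 100\right)^{2} = \left(25 + 100\right)^{2} = 125^{2} = 15625$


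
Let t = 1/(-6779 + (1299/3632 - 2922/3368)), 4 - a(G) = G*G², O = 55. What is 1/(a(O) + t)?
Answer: -10366358797/1724661480944759 ≈ -6.0107e-6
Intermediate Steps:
a(G) = 4 - G³ (a(G) = 4 - G*G² = 4 - G³)
t = -1529072/10366358797 (t = 1/(-6779 + (1299*(1/3632) - 2922*1/3368)) = 1/(-6779 + (1299/3632 - 1461/1684)) = 1/(-6779 - 779709/1529072) = 1/(-10366358797/1529072) = -1529072/10366358797 ≈ -0.00014750)
1/(a(O) + t) = 1/((4 - 1*55³) - 1529072/10366358797) = 1/((4 - 1*166375) - 1529072/10366358797) = 1/((4 - 166375) - 1529072/10366358797) = 1/(-166371 - 1529072/10366358797) = 1/(-1724661480944759/10366358797) = -10366358797/1724661480944759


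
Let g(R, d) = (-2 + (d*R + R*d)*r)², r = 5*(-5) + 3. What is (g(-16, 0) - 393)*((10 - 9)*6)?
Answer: -2334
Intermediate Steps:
r = -22 (r = -25 + 3 = -22)
g(R, d) = (-2 - 44*R*d)² (g(R, d) = (-2 + (d*R + R*d)*(-22))² = (-2 + (R*d + R*d)*(-22))² = (-2 + (2*R*d)*(-22))² = (-2 - 44*R*d)²)
(g(-16, 0) - 393)*((10 - 9)*6) = (4*(1 + 22*(-16)*0)² - 393)*((10 - 9)*6) = (4*(1 + 0)² - 393)*(1*6) = (4*1² - 393)*6 = (4*1 - 393)*6 = (4 - 393)*6 = -389*6 = -2334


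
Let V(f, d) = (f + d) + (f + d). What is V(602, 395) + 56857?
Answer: 58851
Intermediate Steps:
V(f, d) = 2*d + 2*f (V(f, d) = (d + f) + (d + f) = 2*d + 2*f)
V(602, 395) + 56857 = (2*395 + 2*602) + 56857 = (790 + 1204) + 56857 = 1994 + 56857 = 58851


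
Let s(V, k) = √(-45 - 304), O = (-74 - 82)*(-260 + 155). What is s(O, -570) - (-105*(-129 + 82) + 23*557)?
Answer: -17746 + I*√349 ≈ -17746.0 + 18.682*I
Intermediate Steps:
O = 16380 (O = -156*(-105) = 16380)
s(V, k) = I*√349 (s(V, k) = √(-349) = I*√349)
s(O, -570) - (-105*(-129 + 82) + 23*557) = I*√349 - (-105*(-129 + 82) + 23*557) = I*√349 - (-105*(-47) + 12811) = I*√349 - (4935 + 12811) = I*√349 - 1*17746 = I*√349 - 17746 = -17746 + I*√349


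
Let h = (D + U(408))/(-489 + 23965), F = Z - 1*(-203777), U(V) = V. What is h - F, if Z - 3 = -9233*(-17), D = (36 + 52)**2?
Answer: -2117186891/5869 ≈ -3.6074e+5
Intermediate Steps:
D = 7744 (D = 88**2 = 7744)
Z = 156964 (Z = 3 - 9233*(-17) = 3 + 156961 = 156964)
F = 360741 (F = 156964 - 1*(-203777) = 156964 + 203777 = 360741)
h = 2038/5869 (h = (7744 + 408)/(-489 + 23965) = 8152/23476 = 8152*(1/23476) = 2038/5869 ≈ 0.34725)
h - F = 2038/5869 - 1*360741 = 2038/5869 - 360741 = -2117186891/5869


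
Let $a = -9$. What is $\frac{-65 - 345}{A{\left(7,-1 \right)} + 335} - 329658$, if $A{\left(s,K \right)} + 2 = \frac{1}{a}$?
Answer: $- \frac{493829529}{1498} \approx -3.2966 \cdot 10^{5}$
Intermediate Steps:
$A{\left(s,K \right)} = - \frac{19}{9}$ ($A{\left(s,K \right)} = -2 + \frac{1}{-9} = -2 - \frac{1}{9} = - \frac{19}{9}$)
$\frac{-65 - 345}{A{\left(7,-1 \right)} + 335} - 329658 = \frac{-65 - 345}{- \frac{19}{9} + 335} - 329658 = \frac{1}{\frac{2996}{9}} \left(-410\right) - 329658 = \frac{9}{2996} \left(-410\right) - 329658 = - \frac{1845}{1498} - 329658 = - \frac{493829529}{1498}$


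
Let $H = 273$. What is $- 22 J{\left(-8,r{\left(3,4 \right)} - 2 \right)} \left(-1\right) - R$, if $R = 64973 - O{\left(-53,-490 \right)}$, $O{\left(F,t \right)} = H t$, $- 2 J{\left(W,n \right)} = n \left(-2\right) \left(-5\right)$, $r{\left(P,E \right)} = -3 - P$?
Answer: $-197863$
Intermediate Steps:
$J{\left(W,n \right)} = - 5 n$ ($J{\left(W,n \right)} = - \frac{n \left(-2\right) \left(-5\right)}{2} = - \frac{- 2 n \left(-5\right)}{2} = - \frac{10 n}{2} = - 5 n$)
$O{\left(F,t \right)} = 273 t$
$R = 198743$ ($R = 64973 - 273 \left(-490\right) = 64973 - -133770 = 64973 + 133770 = 198743$)
$- 22 J{\left(-8,r{\left(3,4 \right)} - 2 \right)} \left(-1\right) - R = - 22 \left(- 5 \left(\left(-3 - 3\right) - 2\right)\right) \left(-1\right) - 198743 = - 22 \left(- 5 \left(-6 - 2\right)\right) \left(-1\right) - 198743 = - 22 \left(\left(-5\right) \left(-8\right)\right) \left(-1\right) - 198743 = \left(-22\right) 40 \left(-1\right) - 198743 = \left(-880\right) \left(-1\right) - 198743 = 880 - 198743 = -197863$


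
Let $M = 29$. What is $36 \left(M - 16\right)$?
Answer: $468$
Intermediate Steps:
$36 \left(M - 16\right) = 36 \left(29 - 16\right) = 36 \cdot 13 = 468$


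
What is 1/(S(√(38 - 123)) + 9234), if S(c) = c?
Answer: 9234/85266841 - I*√85/85266841 ≈ 0.0001083 - 1.0813e-7*I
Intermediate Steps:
1/(S(√(38 - 123)) + 9234) = 1/(√(38 - 123) + 9234) = 1/(√(-85) + 9234) = 1/(I*√85 + 9234) = 1/(9234 + I*√85)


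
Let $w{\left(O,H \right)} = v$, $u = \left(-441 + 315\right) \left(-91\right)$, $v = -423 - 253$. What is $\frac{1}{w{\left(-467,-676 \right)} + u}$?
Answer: $\frac{1}{10790} \approx 9.2678 \cdot 10^{-5}$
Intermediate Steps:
$v = -676$
$u = 11466$ ($u = \left(-126\right) \left(-91\right) = 11466$)
$w{\left(O,H \right)} = -676$
$\frac{1}{w{\left(-467,-676 \right)} + u} = \frac{1}{-676 + 11466} = \frac{1}{10790}$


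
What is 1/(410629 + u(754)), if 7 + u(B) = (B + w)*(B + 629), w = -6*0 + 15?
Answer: 1/1474149 ≈ 6.7836e-7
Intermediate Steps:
w = 15 (w = 0 + 15 = 15)
u(B) = -7 + (15 + B)*(629 + B) (u(B) = -7 + (B + 15)*(B + 629) = -7 + (15 + B)*(629 + B))
1/(410629 + u(754)) = 1/(410629 + (9428 + 754² + 644*754)) = 1/(410629 + (9428 + 568516 + 485576)) = 1/(410629 + 1063520) = 1/1474149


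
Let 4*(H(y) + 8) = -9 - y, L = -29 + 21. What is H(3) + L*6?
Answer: -59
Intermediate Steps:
L = -8
H(y) = -41/4 - y/4 (H(y) = -8 + (-9 - y)/4 = -8 + (-9/4 - y/4) = -41/4 - y/4)
H(3) + L*6 = (-41/4 - ¼*3) - 8*6 = (-41/4 - ¾) - 48 = -11 - 48 = -59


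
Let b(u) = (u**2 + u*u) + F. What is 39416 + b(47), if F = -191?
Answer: 43643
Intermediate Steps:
b(u) = -191 + 2*u**2 (b(u) = (u**2 + u*u) - 191 = (u**2 + u**2) - 191 = 2*u**2 - 191 = -191 + 2*u**2)
39416 + b(47) = 39416 + (-191 + 2*47**2) = 39416 + (-191 + 2*2209) = 39416 + (-191 + 4418) = 39416 + 4227 = 43643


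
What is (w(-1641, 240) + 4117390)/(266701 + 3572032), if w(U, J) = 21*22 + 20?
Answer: 4117872/3838733 ≈ 1.0727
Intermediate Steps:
w(U, J) = 482 (w(U, J) = 462 + 20 = 482)
(w(-1641, 240) + 4117390)/(266701 + 3572032) = (482 + 4117390)/(266701 + 3572032) = 4117872/3838733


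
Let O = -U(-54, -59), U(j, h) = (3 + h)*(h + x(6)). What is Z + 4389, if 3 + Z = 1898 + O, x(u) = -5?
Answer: 2700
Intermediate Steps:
U(j, h) = (-5 + h)*(3 + h) (U(j, h) = (3 + h)*(h - 5) = (3 + h)*(-5 + h) = (-5 + h)*(3 + h))
O = -3584 (O = -(-15 + (-59)² - 2*(-59)) = -(-15 + 3481 + 118) = -1*3584 = -3584)
Z = -1689 (Z = -3 + (1898 - 3584) = -3 - 1686 = -1689)
Z + 4389 = -1689 + 4389 = 2700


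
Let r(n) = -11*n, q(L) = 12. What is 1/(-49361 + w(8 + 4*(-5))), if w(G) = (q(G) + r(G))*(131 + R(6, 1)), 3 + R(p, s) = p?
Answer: -1/30065 ≈ -3.3261e-5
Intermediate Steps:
R(p, s) = -3 + p
w(G) = 1608 - 1474*G (w(G) = (12 - 11*G)*(131 + (-3 + 6)) = (12 - 11*G)*(131 + 3) = (12 - 11*G)*134 = 1608 - 1474*G)
1/(-49361 + w(8 + 4*(-5))) = 1/(-49361 + (1608 - 1474*(8 + 4*(-5)))) = 1/(-49361 + (1608 - 1474*(8 - 20))) = 1/(-49361 + (1608 - 1474*(-12))) = 1/(-49361 + (1608 + 17688)) = 1/(-49361 + 19296) = 1/(-30065) = -1/30065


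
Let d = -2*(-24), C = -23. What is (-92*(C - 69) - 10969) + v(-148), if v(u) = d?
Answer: -2457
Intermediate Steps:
d = 48
v(u) = 48
(-92*(C - 69) - 10969) + v(-148) = (-92*(-23 - 69) - 10969) + 48 = (-92*(-92) - 10969) + 48 = (8464 - 10969) + 48 = -2505 + 48 = -2457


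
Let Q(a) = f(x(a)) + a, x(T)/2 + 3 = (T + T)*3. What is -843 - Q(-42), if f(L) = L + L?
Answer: 219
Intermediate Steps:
x(T) = -6 + 12*T (x(T) = -6 + 2*((T + T)*3) = -6 + 2*((2*T)*3) = -6 + 2*(6*T) = -6 + 12*T)
f(L) = 2*L
Q(a) = -12 + 25*a (Q(a) = 2*(-6 + 12*a) + a = (-12 + 24*a) + a = -12 + 25*a)
-843 - Q(-42) = -843 - (-12 + 25*(-42)) = -843 - (-12 - 1050) = -843 - 1*(-1062) = -843 + 1062 = 219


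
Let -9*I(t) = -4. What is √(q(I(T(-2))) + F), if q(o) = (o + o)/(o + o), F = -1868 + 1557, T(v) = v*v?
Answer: I*√310 ≈ 17.607*I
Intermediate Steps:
T(v) = v²
I(t) = 4/9 (I(t) = -⅑*(-4) = 4/9)
F = -311
q(o) = 1 (q(o) = (2*o)/((2*o)) = (2*o)*(1/(2*o)) = 1)
√(q(I(T(-2))) + F) = √(1 - 311) = √(-310) = I*√310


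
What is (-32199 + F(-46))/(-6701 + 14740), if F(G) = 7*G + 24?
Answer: -32497/8039 ≈ -4.0424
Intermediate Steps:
F(G) = 24 + 7*G
(-32199 + F(-46))/(-6701 + 14740) = (-32199 + (24 + 7*(-46)))/(-6701 + 14740) = (-32199 + (24 - 322))/8039 = (-32199 - 298)*(1/8039) = -32497*1/8039 = -32497/8039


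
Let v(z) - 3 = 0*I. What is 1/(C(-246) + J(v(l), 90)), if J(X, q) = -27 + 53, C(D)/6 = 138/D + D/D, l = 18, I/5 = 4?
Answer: 41/1174 ≈ 0.034923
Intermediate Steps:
I = 20 (I = 5*4 = 20)
v(z) = 3 (v(z) = 3 + 0*20 = 3 + 0 = 3)
C(D) = 6 + 828/D (C(D) = 6*(138/D + D/D) = 6*(138/D + 1) = 6*(1 + 138/D) = 6 + 828/D)
J(X, q) = 26
1/(C(-246) + J(v(l), 90)) = 1/((6 + 828/(-246)) + 26) = 1/((6 + 828*(-1/246)) + 26) = 1/((6 - 138/41) + 26) = 1/(108/41 + 26) = 1/(1174/41) = 41/1174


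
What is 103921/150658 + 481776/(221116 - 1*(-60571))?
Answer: 101856603335/42438400046 ≈ 2.4001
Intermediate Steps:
103921/150658 + 481776/(221116 - 1*(-60571)) = 103921*(1/150658) + 481776/(221116 + 60571) = 103921/150658 + 481776/281687 = 101856603335/42438400046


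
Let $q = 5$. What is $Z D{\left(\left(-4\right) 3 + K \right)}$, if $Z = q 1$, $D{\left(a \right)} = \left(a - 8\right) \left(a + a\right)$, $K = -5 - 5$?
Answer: $6600$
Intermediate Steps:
$K = -10$
$D{\left(a \right)} = 2 a \left(-8 + a\right)$ ($D{\left(a \right)} = \left(-8 + a\right) 2 a = 2 a \left(-8 + a\right)$)
$Z = 5$ ($Z = 5 \cdot 1 = 5$)
$Z D{\left(\left(-4\right) 3 + K \right)} = 5 \cdot 2 \left(\left(-4\right) 3 - 10\right) \left(-8 - 22\right) = 5 \cdot 2 \left(-12 - 10\right) \left(-8 - 22\right) = 5 \cdot 2 \left(-22\right) \left(-8 - 22\right) = 5 \cdot 2 \left(-22\right) \left(-30\right) = 5 \cdot 1320 = 6600$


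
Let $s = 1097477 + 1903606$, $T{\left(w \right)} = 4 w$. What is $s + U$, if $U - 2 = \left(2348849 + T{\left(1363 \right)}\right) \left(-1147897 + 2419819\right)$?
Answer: $2994490237607$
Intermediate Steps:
$U = 2994487236524$ ($U = 2 + \left(2348849 + 4 \cdot 1363\right) \left(-1147897 + 2419819\right) = 2 + \left(2348849 + 5452\right) 1271922 = 2 + 2354301 \cdot 1271922 = 2 + 2994487236522 = 2994487236524$)
$s = 3001083$
$s + U = 3001083 + 2994487236524 = 2994490237607$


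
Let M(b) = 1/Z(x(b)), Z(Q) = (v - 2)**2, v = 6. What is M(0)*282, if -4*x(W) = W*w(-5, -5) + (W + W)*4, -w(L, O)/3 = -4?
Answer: 141/8 ≈ 17.625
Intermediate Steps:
w(L, O) = 12 (w(L, O) = -3*(-4) = 12)
x(W) = -5*W (x(W) = -(W*12 + (W + W)*4)/4 = -(12*W + (2*W)*4)/4 = -(12*W + 8*W)/4 = -5*W)
Z(Q) = 16 (Z(Q) = (6 - 2)**2 = 4**2 = 16)
M(b) = 1/16
M(0)*282 = (1/16)*282 = 141/8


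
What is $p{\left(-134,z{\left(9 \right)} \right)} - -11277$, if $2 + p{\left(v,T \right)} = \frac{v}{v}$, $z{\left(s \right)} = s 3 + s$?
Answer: $11276$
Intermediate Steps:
$z{\left(s \right)} = 4 s$ ($z{\left(s \right)} = 3 s + s = 4 s$)
$p{\left(v,T \right)} = -1$ ($p{\left(v,T \right)} = -2 + \frac{v}{v} = -2 + 1 = -1$)
$p{\left(-134,z{\left(9 \right)} \right)} - -11277 = -1 - -11277 = -1 + 11277 = 11276$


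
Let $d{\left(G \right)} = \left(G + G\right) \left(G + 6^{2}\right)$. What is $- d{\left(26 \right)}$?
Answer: $-3224$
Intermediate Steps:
$d{\left(G \right)} = 2 G \left(36 + G\right)$ ($d{\left(G \right)} = 2 G \left(G + 36\right) = 2 G \left(36 + G\right)$)
$- d{\left(26 \right)} = - 2 \cdot 26 \left(36 + 26\right) = - 2 \cdot 26 \cdot 62 = \left(-1\right) 3224 = -3224$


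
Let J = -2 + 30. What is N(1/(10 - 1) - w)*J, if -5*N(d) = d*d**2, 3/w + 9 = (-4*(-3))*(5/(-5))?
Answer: -16384/178605 ≈ -0.091733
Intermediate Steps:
w = -1/7 (w = 3/(-9 + (-4*(-3))*(5/(-5))) = 3/(-9 + 12*(5*(-1/5))) = 3/(-9 + 12*(-1)) = 3/(-9 - 12) = 3/(-21) = 3*(-1/21) = -1/7 ≈ -0.14286)
N(d) = -d**3/5 (N(d) = -d*d**2/5 = -d**3/5)
J = 28
N(1/(10 - 1) - w)*J = -(1/(10 - 1) - 1*(-1/7))**3/5*28 = -(1/9 + 1/7)**3/5*28 = -(16/63)**3/5*28 = -1/5*4096/250047*28 = -4096/1250235*28 = -16384/178605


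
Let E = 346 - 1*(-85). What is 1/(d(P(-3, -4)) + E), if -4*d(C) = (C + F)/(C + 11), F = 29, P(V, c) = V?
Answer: 16/6883 ≈ 0.0023246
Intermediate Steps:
E = 431 (E = 346 + 85 = 431)
d(C) = -(29 + C)/(4*(11 + C)) (d(C) = -(C + 29)/(4*(C + 11)) = -(29 + C)/(4*(11 + C)))
1/(d(P(-3, -4)) + E) = 1/((-29 - 1*(-3))/(4*(11 - 3)) + 431) = 1/((¼)*(-29 + 3)/8 + 431) = 1/((¼)*(⅛)*(-26) + 431) = 1/(-13/16 + 431) = 1/(6883/16) = 16/6883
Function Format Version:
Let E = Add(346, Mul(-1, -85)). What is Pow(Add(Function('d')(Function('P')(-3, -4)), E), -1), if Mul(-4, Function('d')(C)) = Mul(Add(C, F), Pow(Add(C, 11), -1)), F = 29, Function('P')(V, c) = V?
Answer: Rational(16, 6883) ≈ 0.0023246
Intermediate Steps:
E = 431 (E = Add(346, 85) = 431)
Function('d')(C) = Mul(Rational(-1, 4), Pow(Add(11, C), -1), Add(29, C)) (Function('d')(C) = Mul(Rational(-1, 4), Mul(Add(C, 29), Pow(Add(C, 11), -1))) = Mul(Rational(-1, 4), Mul(Add(29, C), Pow(Add(11, C), -1))) = Mul(Rational(-1, 4), Mul(Pow(Add(11, C), -1), Add(29, C))) = Mul(Rational(-1, 4), Pow(Add(11, C), -1), Add(29, C)))
Pow(Add(Function('d')(Function('P')(-3, -4)), E), -1) = Pow(Add(Mul(Rational(1, 4), Pow(Add(11, -3), -1), Add(-29, Mul(-1, -3))), 431), -1) = Pow(Add(Mul(Rational(1, 4), Pow(8, -1), Add(-29, 3)), 431), -1) = Pow(Add(Mul(Rational(1, 4), Rational(1, 8), -26), 431), -1) = Pow(Add(Rational(-13, 16), 431), -1) = Pow(Rational(6883, 16), -1) = Rational(16, 6883)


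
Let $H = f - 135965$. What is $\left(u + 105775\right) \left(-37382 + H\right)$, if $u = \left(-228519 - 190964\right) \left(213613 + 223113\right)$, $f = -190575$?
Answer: $66670156261315126$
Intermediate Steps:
$H = -326540$ ($H = -190575 - 135965 = -326540$)
$u = -183199132658$ ($u = \left(-419483\right) 436726 = -183199132658$)
$\left(u + 105775\right) \left(-37382 + H\right) = \left(-183199132658 + 105775\right) \left(-37382 - 326540\right) = \left(-183199026883\right) \left(-363922\right) = 66670156261315126$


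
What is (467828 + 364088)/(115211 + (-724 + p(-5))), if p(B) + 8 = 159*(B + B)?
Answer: 831916/112889 ≈ 7.3693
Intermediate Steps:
p(B) = -8 + 318*B (p(B) = -8 + 159*(B + B) = -8 + 159*(2*B) = -8 + 318*B)
(467828 + 364088)/(115211 + (-724 + p(-5))) = (467828 + 364088)/(115211 + (-724 + (-8 + 318*(-5)))) = 831916/(115211 + (-724 + (-8 - 1590))) = 831916/(115211 + (-724 - 1598)) = 831916/(115211 - 2322) = 831916/112889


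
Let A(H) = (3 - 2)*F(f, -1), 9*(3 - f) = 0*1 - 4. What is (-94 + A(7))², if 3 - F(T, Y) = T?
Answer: 722500/81 ≈ 8919.8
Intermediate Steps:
f = 31/9 (f = 3 - (0*1 - 4)/9 = 3 - (0 - 4)/9 = 3 - ⅑*(-4) = 3 + 4/9 = 31/9 ≈ 3.4444)
F(T, Y) = 3 - T
A(H) = -4/9 (A(H) = (3 - 2)*(3 - 1*31/9) = 1*(3 - 31/9) = 1*(-4/9) = -4/9)
(-94 + A(7))² = (-94 - 4/9)² = (-850/9)² = 722500/81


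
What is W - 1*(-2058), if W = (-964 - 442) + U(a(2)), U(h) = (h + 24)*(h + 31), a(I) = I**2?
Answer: 1632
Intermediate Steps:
U(h) = (24 + h)*(31 + h)
W = -426 (W = (-964 - 442) + (744 + (2**2)**2 + 55*2**2) = -1406 + (744 + 4**2 + 55*4) = -1406 + (744 + 16 + 220) = -1406 + 980 = -426)
W - 1*(-2058) = -426 - 1*(-2058) = -426 + 2058 = 1632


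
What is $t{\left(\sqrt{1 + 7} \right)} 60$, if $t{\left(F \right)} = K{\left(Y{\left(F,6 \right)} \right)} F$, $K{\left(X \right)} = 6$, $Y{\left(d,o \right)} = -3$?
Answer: $720 \sqrt{2} \approx 1018.2$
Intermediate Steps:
$t{\left(F \right)} = 6 F$
$t{\left(\sqrt{1 + 7} \right)} 60 = 6 \sqrt{1 + 7} \cdot 60 = 6 \sqrt{8} \cdot 60 = 6 \cdot 2 \sqrt{2} \cdot 60 = 12 \sqrt{2} \cdot 60 = 720 \sqrt{2}$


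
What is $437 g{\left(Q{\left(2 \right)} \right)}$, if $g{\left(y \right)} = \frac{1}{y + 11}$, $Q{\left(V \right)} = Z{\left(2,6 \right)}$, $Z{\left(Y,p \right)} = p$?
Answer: $\frac{437}{17} \approx 25.706$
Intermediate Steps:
$Q{\left(V \right)} = 6$
$g{\left(y \right)} = \frac{1}{11 + y}$
$437 g{\left(Q{\left(2 \right)} \right)} = \frac{437}{11 + 6} = \frac{437}{17}$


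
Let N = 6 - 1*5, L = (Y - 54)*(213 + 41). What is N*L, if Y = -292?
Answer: -87884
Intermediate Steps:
L = -87884 (L = (-292 - 54)*(213 + 41) = -346*254 = -87884)
N = 1 (N = 6 - 5 = 1)
N*L = 1*(-87884) = -87884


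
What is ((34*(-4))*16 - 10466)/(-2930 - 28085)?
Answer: 12642/31015 ≈ 0.40761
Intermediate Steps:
((34*(-4))*16 - 10466)/(-2930 - 28085) = (-136*16 - 10466)/(-31015) = (-2176 - 10466)*(-1/31015) = -12642*(-1/31015) = 12642/31015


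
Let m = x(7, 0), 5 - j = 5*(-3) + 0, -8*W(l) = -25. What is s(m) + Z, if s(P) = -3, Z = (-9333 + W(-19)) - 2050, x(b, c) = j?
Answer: -91063/8 ≈ -11383.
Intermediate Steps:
W(l) = 25/8 (W(l) = -⅛*(-25) = 25/8)
j = 20 (j = 5 - (5*(-3) + 0) = 5 - (-15 + 0) = 5 - 1*(-15) = 5 + 15 = 20)
x(b, c) = 20
m = 20
Z = -91039/8 (Z = (-9333 + 25/8) - 2050 = -74639/8 - 2050 = -91039/8 ≈ -11380.)
s(m) + Z = -3 - 91039/8 = -91063/8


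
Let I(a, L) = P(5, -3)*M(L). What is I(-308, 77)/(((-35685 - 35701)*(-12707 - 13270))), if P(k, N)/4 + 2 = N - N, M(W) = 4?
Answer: -16/927197061 ≈ -1.7256e-8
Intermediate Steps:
P(k, N) = -8 (P(k, N) = -8 + 4*(N - N) = -8 + 4*0 = -8 + 0 = -8)
I(a, L) = -32 (I(a, L) = -8*4 = -32)
I(-308, 77)/(((-35685 - 35701)*(-12707 - 13270))) = -32*1/((-35685 - 35701)*(-12707 - 13270)) = -32/((-71386*(-25977))) = -32/1854394122 = -32*1/1854394122 = -16/927197061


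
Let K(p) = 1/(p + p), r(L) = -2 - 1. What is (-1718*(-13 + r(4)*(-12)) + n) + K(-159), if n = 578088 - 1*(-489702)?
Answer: 326991767/318 ≈ 1.0283e+6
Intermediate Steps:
r(L) = -3
K(p) = 1/(2*p)
n = 1067790 (n = 578088 + 489702 = 1067790)
(-1718*(-13 + r(4)*(-12)) + n) + K(-159) = (-1718*(-13 - 3*(-12)) + 1067790) + (1/2)/(-159) = (-1718*(-13 + 36) + 1067790) + (1/2)*(-1/159) = (-1718*23 + 1067790) - 1/318 = (-39514 + 1067790) - 1/318 = 1028276 - 1/318 = 326991767/318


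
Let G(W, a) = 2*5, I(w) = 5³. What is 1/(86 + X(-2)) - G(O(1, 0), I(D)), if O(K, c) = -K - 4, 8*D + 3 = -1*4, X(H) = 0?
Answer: -859/86 ≈ -9.9884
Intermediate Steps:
D = -7/8 (D = -3/8 + (-1*4)/8 = -3/8 + (⅛)*(-4) = -3/8 - ½ = -7/8 ≈ -0.87500)
O(K, c) = -4 - K
I(w) = 125
G(W, a) = 10
1/(86 + X(-2)) - G(O(1, 0), I(D)) = 1/(86 + 0) - 1*10 = 1/86 - 10 = -859/86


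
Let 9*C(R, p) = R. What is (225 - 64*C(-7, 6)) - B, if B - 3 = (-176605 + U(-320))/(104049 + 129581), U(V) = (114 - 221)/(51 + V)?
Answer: 77075012681/282809115 ≈ 272.53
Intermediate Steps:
C(R, p) = R/9
U(V) = -107/(51 + V)
B = 70516386/31423235 (B = 3 + (-176605 - 107/(51 - 320))/(104049 + 129581) = 3 + (-176605 - 107/(-269))/233630 = 3 + (-176605 - 107*(-1/269))*(1/233630) = 3 + (-176605 + 107/269)*(1/233630) = 3 - 47506638/269*1/233630 = 3 - 23753319/31423235 = 70516386/31423235 ≈ 2.2441)
(225 - 64*C(-7, 6)) - B = (225 - 64*(-7)/9) - 1*70516386/31423235 = (225 - 64*(-7/9)) - 70516386/31423235 = (225 + 448/9) - 70516386/31423235 = 2473/9 - 70516386/31423235 = 77075012681/282809115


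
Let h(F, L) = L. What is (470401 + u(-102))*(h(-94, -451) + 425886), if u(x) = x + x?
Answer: 200038260695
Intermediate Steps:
u(x) = 2*x
(470401 + u(-102))*(h(-94, -451) + 425886) = (470401 + 2*(-102))*(-451 + 425886) = (470401 - 204)*425435 = 470197*425435 = 200038260695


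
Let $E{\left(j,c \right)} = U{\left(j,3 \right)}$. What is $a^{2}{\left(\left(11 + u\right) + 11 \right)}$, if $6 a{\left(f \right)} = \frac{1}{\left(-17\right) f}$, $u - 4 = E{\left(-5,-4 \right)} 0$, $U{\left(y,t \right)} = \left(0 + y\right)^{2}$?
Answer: $\frac{1}{7033104} \approx 1.4218 \cdot 10^{-7}$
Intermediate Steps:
$U{\left(y,t \right)} = y^{2}$
$E{\left(j,c \right)} = j^{2}$
$u = 4$ ($u = 4 + \left(-5\right)^{2} \cdot 0 = 4 + 25 \cdot 0 = 4 + 0 = 4$)
$a{\left(f \right)} = - \frac{1}{102 f}$ ($a{\left(f \right)} = \frac{\frac{1}{-17} \frac{1}{f}}{6} = \frac{\left(- \frac{1}{17}\right) \frac{1}{f}}{6} = - \frac{1}{102 f}$)
$a^{2}{\left(\left(11 + u\right) + 11 \right)} = \left(- \frac{1}{102 \left(\left(11 + 4\right) + 11\right)}\right)^{2} = \left(- \frac{1}{102 \left(15 + 11\right)}\right)^{2} = \left(- \frac{1}{102 \cdot 26}\right)^{2} = \left(\left(- \frac{1}{102}\right) \frac{1}{26}\right)^{2} = \left(- \frac{1}{2652}\right)^{2} = \frac{1}{7033104}$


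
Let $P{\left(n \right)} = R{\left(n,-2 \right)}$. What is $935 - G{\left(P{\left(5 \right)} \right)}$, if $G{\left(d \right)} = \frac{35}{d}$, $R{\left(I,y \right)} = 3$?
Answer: $\frac{2770}{3} \approx 923.33$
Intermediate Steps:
$P{\left(n \right)} = 3$
$935 - G{\left(P{\left(5 \right)} \right)} = 935 - \frac{35}{3} = \frac{2770}{3}$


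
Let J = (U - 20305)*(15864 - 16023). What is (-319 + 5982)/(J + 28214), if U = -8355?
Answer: 809/655022 ≈ 0.0012351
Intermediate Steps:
J = 4556940 (J = (-8355 - 20305)*(15864 - 16023) = -28660*(-159) = 4556940)
(-319 + 5982)/(J + 28214) = (-319 + 5982)/(4556940 + 28214) = 5663/4585154 = 5663*(1/4585154) = 809/655022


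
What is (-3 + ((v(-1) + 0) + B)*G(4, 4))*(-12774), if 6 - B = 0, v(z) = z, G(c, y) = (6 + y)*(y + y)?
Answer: -5071278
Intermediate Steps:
G(c, y) = 2*y*(6 + y) (G(c, y) = (6 + y)*(2*y) = 2*y*(6 + y))
B = 6 (B = 6 - 1*0 = 6 + 0 = 6)
(-3 + ((v(-1) + 0) + B)*G(4, 4))*(-12774) = (-3 + ((-1 + 0) + 6)*(2*4*(6 + 4)))*(-12774) = (-3 + (-1 + 6)*(2*4*10))*(-12774) = (-3 + 5*80)*(-12774) = (-3 + 400)*(-12774) = 397*(-12774) = -5071278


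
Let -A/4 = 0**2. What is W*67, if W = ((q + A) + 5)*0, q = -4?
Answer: 0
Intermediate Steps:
A = 0 (A = -4*0**2 = -4*0 = 0)
W = 0 (W = ((-4 + 0) + 5)*0 = (-4 + 5)*0 = 1*0 = 0)
W*67 = 0*67 = 0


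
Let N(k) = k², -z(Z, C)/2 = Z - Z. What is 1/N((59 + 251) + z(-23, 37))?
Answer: 1/96100 ≈ 1.0406e-5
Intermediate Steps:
z(Z, C) = 0 (z(Z, C) = -2*(Z - Z) = -2*0 = 0)
1/N((59 + 251) + z(-23, 37)) = 1/(((59 + 251) + 0)²) = 1/((310 + 0)²) = 1/(310²) = 1/96100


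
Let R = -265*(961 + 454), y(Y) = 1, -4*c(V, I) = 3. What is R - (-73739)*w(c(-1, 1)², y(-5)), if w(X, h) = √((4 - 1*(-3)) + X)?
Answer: -688771/4 ≈ -1.7219e+5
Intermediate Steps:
c(V, I) = -¾ (c(V, I) = -¼*3 = -¾)
R = -374975 (R = -265*1415 = -374975)
w(X, h) = √(7 + X) (w(X, h) = √((4 + 3) + X) = √(7 + X))
R - (-73739)*w(c(-1, 1)², y(-5)) = -374975 - (-73739)*√(7 + (-¾)²) = -374975 - (-73739)*√(7 + 9/16) = -374975 - (-73739)*√(121/16) = -374975 - (-73739)*11/4 = -374975 - 1*(-811129/4) = -374975 + 811129/4 = -688771/4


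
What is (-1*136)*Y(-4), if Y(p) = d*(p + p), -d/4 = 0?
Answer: 0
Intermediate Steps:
d = 0 (d = -4*0 = 0)
Y(p) = 0 (Y(p) = 0*(p + p) = 0*(2*p) = 0)
(-1*136)*Y(-4) = -1*136*0 = -136*0 = 0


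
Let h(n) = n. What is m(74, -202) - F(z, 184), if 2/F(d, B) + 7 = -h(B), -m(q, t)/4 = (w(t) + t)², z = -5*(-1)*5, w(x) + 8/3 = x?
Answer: -1137137582/1719 ≈ -6.6151e+5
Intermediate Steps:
w(x) = -8/3 + x
z = 25 (z = 5*5 = 25)
m(q, t) = -4*(-8/3 + 2*t)² (m(q, t) = -4*((-8/3 + t) + t)² = -4*(-8/3 + 2*t)²)
F(d, B) = 2/(-7 - B)
m(74, -202) - F(z, 184) = -16*(-4 + 3*(-202))²/9 - (-2)/(7 + 184) = -16*(-4 - 606)²/9 - (-2)/191 = -16/9*(-610)² - (-2)/191 = -16/9*372100 - 1*(-2/191) = -5953600/9 + 2/191 = -1137137582/1719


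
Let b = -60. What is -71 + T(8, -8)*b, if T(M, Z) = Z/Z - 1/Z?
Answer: -277/2 ≈ -138.50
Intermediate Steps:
T(M, Z) = 1 - 1/Z
-71 + T(8, -8)*b = -71 + ((-1 - 8)/(-8))*(-60) = -71 - 1/8*(-9)*(-60) = -71 + (9/8)*(-60) = -71 - 135/2 = -277/2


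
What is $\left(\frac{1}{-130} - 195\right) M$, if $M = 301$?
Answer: $- \frac{7630651}{130} \approx -58697.0$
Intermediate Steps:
$\left(\frac{1}{-130} - 195\right) M = \left(\frac{1}{-130} - 195\right) 301 = \left(- \frac{1}{130} - 195\right) 301 = \left(- \frac{25351}{130}\right) 301 = - \frac{7630651}{130}$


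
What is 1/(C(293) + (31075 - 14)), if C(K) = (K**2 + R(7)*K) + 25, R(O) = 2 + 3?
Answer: 1/118400 ≈ 8.4459e-6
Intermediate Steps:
R(O) = 5
C(K) = 25 + K**2 + 5*K (C(K) = (K**2 + 5*K) + 25 = 25 + K**2 + 5*K)
1/(C(293) + (31075 - 14)) = 1/((25 + 293**2 + 5*293) + (31075 - 14)) = 1/((25 + 85849 + 1465) + 31061) = 1/(87339 + 31061) = 1/118400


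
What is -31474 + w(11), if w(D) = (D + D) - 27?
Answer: -31479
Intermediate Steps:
w(D) = -27 + 2*D (w(D) = 2*D - 27 = -27 + 2*D)
-31474 + w(11) = -31474 + (-27 + 2*11) = -31474 + (-27 + 22) = -31474 - 5 = -31479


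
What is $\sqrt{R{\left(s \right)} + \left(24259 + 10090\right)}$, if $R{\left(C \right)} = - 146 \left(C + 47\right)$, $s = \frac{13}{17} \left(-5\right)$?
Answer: $\frac{\sqrt{8105073}}{17} \approx 167.47$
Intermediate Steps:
$s = - \frac{65}{17}$ ($s = 13 \cdot \frac{1}{17} \left(-5\right) = \frac{13}{17} \left(-5\right) = - \frac{65}{17} \approx -3.8235$)
$R{\left(C \right)} = -6862 - 146 C$ ($R{\left(C \right)} = - 146 \left(47 + C\right) = -6862 - 146 C$)
$\sqrt{R{\left(s \right)} + \left(24259 + 10090\right)} = \sqrt{\left(-6862 - - \frac{9490}{17}\right) + \left(24259 + 10090\right)} = \sqrt{\left(-6862 + \frac{9490}{17}\right) + 34349} = \sqrt{- \frac{107164}{17} + 34349} = \sqrt{\frac{476769}{17}} = \frac{\sqrt{8105073}}{17}$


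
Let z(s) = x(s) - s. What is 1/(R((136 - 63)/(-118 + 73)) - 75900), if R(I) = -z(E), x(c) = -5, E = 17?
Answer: -1/75878 ≈ -1.3179e-5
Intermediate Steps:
z(s) = -5 - s
R(I) = 22 (R(I) = -(-5 - 1*17) = -(-5 - 17) = -1*(-22) = 22)
1/(R((136 - 63)/(-118 + 73)) - 75900) = 1/(22 - 75900) = 1/(-75878) = -1/75878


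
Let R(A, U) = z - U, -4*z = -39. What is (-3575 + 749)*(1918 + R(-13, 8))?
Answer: -10850427/2 ≈ -5.4252e+6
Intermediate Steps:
z = 39/4 (z = -¼*(-39) = 39/4 ≈ 9.7500)
R(A, U) = 39/4 - U
(-3575 + 749)*(1918 + R(-13, 8)) = (-3575 + 749)*(1918 + (39/4 - 1*8)) = -2826*(1918 + (39/4 - 8)) = -2826*(1918 + 7/4) = -2826*7679/4 = -10850427/2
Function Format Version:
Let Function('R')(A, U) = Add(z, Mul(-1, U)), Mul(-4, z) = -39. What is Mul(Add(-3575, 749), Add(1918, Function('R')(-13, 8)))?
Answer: Rational(-10850427, 2) ≈ -5.4252e+6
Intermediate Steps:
z = Rational(39, 4) (z = Mul(Rational(-1, 4), -39) = Rational(39, 4) ≈ 9.7500)
Function('R')(A, U) = Add(Rational(39, 4), Mul(-1, U))
Mul(Add(-3575, 749), Add(1918, Function('R')(-13, 8))) = Mul(Add(-3575, 749), Add(1918, Add(Rational(39, 4), Mul(-1, 8)))) = Mul(-2826, Add(1918, Add(Rational(39, 4), -8))) = Mul(-2826, Add(1918, Rational(7, 4))) = Mul(-2826, Rational(7679, 4)) = Rational(-10850427, 2)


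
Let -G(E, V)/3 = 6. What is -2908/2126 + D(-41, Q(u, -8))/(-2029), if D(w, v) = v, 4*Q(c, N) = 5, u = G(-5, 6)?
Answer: -11805979/8627308 ≈ -1.3684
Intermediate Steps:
G(E, V) = -18 (G(E, V) = -3*6 = -18)
u = -18
Q(c, N) = 5/4 (Q(c, N) = (¼)*5 = 5/4)
-2908/2126 + D(-41, Q(u, -8))/(-2029) = -2908/2126 + (5/4)/(-2029) = -2908*1/2126 + (5/4)*(-1/2029) = -1454/1063 - 5/8116 = -11805979/8627308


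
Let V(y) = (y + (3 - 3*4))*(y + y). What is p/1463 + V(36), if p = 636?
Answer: 2844708/1463 ≈ 1944.4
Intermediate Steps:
V(y) = 2*y*(-9 + y) (V(y) = (y + (3 - 12))*(2*y) = (y - 9)*(2*y) = (-9 + y)*(2*y) = 2*y*(-9 + y))
p/1463 + V(36) = 636/1463 + 2*36*(-9 + 36) = 636*(1/1463) + 2*36*27 = 636/1463 + 1944 = 2844708/1463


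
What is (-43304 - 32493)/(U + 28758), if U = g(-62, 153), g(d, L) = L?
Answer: -75797/28911 ≈ -2.6217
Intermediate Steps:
U = 153
(-43304 - 32493)/(U + 28758) = (-43304 - 32493)/(153 + 28758) = -75797/28911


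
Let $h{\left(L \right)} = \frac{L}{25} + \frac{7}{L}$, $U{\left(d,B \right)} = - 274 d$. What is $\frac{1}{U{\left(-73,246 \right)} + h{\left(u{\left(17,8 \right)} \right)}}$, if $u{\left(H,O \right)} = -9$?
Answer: $\frac{225}{4500194} \approx 4.9998 \cdot 10^{-5}$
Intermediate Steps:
$h{\left(L \right)} = \frac{7}{L} + \frac{L}{25}$ ($h{\left(L \right)} = L \frac{1}{25} + \frac{7}{L} = \frac{L}{25} + \frac{7}{L} = \frac{7}{L} + \frac{L}{25}$)
$\frac{1}{U{\left(-73,246 \right)} + h{\left(u{\left(17,8 \right)} \right)}} = \frac{1}{\left(-274\right) \left(-73\right) + \left(\frac{7}{-9} + \frac{1}{25} \left(-9\right)\right)} = \frac{1}{20002 + \left(7 \left(- \frac{1}{9}\right) - \frac{9}{25}\right)} = \frac{1}{20002 - \frac{256}{225}} = \frac{1}{\frac{4500194}{225}} = \frac{225}{4500194}$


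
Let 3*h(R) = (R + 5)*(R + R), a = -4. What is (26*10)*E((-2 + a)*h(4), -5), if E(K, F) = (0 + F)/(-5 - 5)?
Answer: 130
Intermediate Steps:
h(R) = 2*R*(5 + R)/3 (h(R) = ((R + 5)*(R + R))/3 = ((5 + R)*(2*R))/3 = (2*R*(5 + R))/3 = 2*R*(5 + R)/3)
E(K, F) = -F/10 (E(K, F) = F/(-10) = F*(-⅒) = -F/10)
(26*10)*E((-2 + a)*h(4), -5) = (26*10)*(-⅒*(-5)) = 260*(½) = 130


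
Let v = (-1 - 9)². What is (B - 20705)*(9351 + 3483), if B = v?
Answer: -264444570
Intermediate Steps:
v = 100 (v = (-10)² = 100)
B = 100
(B - 20705)*(9351 + 3483) = (100 - 20705)*(9351 + 3483) = -20605*12834 = -264444570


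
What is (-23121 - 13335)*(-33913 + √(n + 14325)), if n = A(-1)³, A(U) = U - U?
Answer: 1236332328 - 182280*√573 ≈ 1.2320e+9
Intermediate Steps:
A(U) = 0
n = 0 (n = 0³ = 0)
(-23121 - 13335)*(-33913 + √(n + 14325)) = (-23121 - 13335)*(-33913 + √(0 + 14325)) = -36456*(-33913 + √14325) = -36456*(-33913 + 5*√573) = 1236332328 - 182280*√573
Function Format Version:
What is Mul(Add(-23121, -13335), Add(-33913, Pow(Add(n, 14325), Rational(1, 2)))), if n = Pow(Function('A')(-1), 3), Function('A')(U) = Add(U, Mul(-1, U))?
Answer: Add(1236332328, Mul(-182280, Pow(573, Rational(1, 2)))) ≈ 1.2320e+9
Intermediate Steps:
Function('A')(U) = 0
n = 0 (n = Pow(0, 3) = 0)
Mul(Add(-23121, -13335), Add(-33913, Pow(Add(n, 14325), Rational(1, 2)))) = Mul(Add(-23121, -13335), Add(-33913, Pow(Add(0, 14325), Rational(1, 2)))) = Mul(-36456, Add(-33913, Pow(14325, Rational(1, 2)))) = Mul(-36456, Add(-33913, Mul(5, Pow(573, Rational(1, 2))))) = Add(1236332328, Mul(-182280, Pow(573, Rational(1, 2))))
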